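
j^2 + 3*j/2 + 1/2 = (j + 1/2)*(j + 1)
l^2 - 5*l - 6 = (l - 6)*(l + 1)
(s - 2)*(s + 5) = s^2 + 3*s - 10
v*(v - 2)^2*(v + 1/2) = v^4 - 7*v^3/2 + 2*v^2 + 2*v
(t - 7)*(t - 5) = t^2 - 12*t + 35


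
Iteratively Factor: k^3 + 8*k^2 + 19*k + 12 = (k + 3)*(k^2 + 5*k + 4) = (k + 1)*(k + 3)*(k + 4)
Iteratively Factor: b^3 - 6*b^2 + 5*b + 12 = (b + 1)*(b^2 - 7*b + 12) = (b - 3)*(b + 1)*(b - 4)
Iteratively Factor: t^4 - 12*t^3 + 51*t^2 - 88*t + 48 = (t - 4)*(t^3 - 8*t^2 + 19*t - 12) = (t - 4)*(t - 1)*(t^2 - 7*t + 12) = (t - 4)*(t - 3)*(t - 1)*(t - 4)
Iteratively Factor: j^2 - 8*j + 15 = (j - 3)*(j - 5)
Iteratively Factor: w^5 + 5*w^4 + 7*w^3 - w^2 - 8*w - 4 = (w + 1)*(w^4 + 4*w^3 + 3*w^2 - 4*w - 4) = (w - 1)*(w + 1)*(w^3 + 5*w^2 + 8*w + 4) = (w - 1)*(w + 1)*(w + 2)*(w^2 + 3*w + 2) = (w - 1)*(w + 1)^2*(w + 2)*(w + 2)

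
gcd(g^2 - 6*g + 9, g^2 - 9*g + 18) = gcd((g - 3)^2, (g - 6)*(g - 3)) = g - 3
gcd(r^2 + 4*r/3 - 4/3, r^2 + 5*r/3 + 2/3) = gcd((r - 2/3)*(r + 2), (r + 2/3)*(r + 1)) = 1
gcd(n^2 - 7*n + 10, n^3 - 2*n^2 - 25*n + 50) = n^2 - 7*n + 10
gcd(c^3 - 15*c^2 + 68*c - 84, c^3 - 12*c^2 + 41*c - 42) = c^2 - 9*c + 14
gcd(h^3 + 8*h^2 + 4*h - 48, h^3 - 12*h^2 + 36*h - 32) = h - 2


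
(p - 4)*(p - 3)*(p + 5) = p^3 - 2*p^2 - 23*p + 60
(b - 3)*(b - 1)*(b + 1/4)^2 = b^4 - 7*b^3/2 + 17*b^2/16 + 5*b/4 + 3/16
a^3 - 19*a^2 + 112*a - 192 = (a - 8)^2*(a - 3)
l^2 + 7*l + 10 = (l + 2)*(l + 5)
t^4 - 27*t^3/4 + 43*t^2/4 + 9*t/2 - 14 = (t - 4)*(t - 2)*(t - 7/4)*(t + 1)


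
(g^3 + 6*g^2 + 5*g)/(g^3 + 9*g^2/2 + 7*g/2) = 2*(g + 5)/(2*g + 7)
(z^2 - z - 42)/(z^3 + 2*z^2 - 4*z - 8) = (z^2 - z - 42)/(z^3 + 2*z^2 - 4*z - 8)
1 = 1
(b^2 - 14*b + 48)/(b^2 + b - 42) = (b - 8)/(b + 7)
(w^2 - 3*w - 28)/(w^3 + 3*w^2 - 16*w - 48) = (w - 7)/(w^2 - w - 12)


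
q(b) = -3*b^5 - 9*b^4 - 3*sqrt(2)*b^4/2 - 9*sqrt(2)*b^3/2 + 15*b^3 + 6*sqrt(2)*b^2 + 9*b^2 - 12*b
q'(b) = -15*b^4 - 36*b^3 - 6*sqrt(2)*b^3 - 27*sqrt(2)*b^2/2 + 45*b^2 + 12*sqrt(2)*b + 18*b - 12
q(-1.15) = 10.37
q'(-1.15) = 23.47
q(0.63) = -0.51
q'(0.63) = 6.83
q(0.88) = 0.61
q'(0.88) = -0.47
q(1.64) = -50.60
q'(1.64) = -189.70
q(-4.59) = 763.99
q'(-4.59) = -1982.81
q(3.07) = -1428.17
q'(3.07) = -2280.05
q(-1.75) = -26.80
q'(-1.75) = 103.87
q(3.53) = -2815.81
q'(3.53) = -3851.60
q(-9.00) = 99408.65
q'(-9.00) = -64213.41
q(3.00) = -1275.29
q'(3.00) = -2090.02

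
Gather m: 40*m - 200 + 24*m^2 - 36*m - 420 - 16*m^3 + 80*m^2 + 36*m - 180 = -16*m^3 + 104*m^2 + 40*m - 800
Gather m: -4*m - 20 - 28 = -4*m - 48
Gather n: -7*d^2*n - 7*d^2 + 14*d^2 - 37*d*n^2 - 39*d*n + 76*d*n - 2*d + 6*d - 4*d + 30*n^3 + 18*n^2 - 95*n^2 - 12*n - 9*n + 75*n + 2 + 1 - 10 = 7*d^2 + 30*n^3 + n^2*(-37*d - 77) + n*(-7*d^2 + 37*d + 54) - 7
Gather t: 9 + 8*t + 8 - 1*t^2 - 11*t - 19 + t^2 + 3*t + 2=0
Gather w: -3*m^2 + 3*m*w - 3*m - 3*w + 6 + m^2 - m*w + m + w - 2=-2*m^2 - 2*m + w*(2*m - 2) + 4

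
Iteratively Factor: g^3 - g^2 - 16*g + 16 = (g - 4)*(g^2 + 3*g - 4) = (g - 4)*(g + 4)*(g - 1)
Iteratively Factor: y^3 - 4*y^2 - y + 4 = (y - 4)*(y^2 - 1) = (y - 4)*(y - 1)*(y + 1)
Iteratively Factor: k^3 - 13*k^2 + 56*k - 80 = (k - 4)*(k^2 - 9*k + 20) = (k - 4)^2*(k - 5)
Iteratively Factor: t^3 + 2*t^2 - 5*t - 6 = (t + 1)*(t^2 + t - 6) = (t + 1)*(t + 3)*(t - 2)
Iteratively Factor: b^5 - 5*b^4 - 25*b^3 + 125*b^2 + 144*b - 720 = (b - 4)*(b^4 - b^3 - 29*b^2 + 9*b + 180) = (b - 4)*(b + 4)*(b^3 - 5*b^2 - 9*b + 45) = (b - 4)*(b - 3)*(b + 4)*(b^2 - 2*b - 15) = (b - 4)*(b - 3)*(b + 3)*(b + 4)*(b - 5)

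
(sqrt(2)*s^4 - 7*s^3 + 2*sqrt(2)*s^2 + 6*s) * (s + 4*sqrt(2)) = sqrt(2)*s^5 + s^4 - 26*sqrt(2)*s^3 + 22*s^2 + 24*sqrt(2)*s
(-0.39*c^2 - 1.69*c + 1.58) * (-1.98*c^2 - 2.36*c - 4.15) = 0.7722*c^4 + 4.2666*c^3 + 2.4785*c^2 + 3.2847*c - 6.557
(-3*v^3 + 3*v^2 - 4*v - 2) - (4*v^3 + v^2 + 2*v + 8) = -7*v^3 + 2*v^2 - 6*v - 10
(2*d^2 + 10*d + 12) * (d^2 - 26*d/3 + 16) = 2*d^4 - 22*d^3/3 - 128*d^2/3 + 56*d + 192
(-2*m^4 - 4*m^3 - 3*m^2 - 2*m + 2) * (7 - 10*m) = 20*m^5 + 26*m^4 + 2*m^3 - m^2 - 34*m + 14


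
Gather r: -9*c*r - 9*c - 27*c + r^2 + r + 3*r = -36*c + r^2 + r*(4 - 9*c)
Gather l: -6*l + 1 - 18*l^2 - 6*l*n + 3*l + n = -18*l^2 + l*(-6*n - 3) + n + 1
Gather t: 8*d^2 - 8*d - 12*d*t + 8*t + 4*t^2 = 8*d^2 - 8*d + 4*t^2 + t*(8 - 12*d)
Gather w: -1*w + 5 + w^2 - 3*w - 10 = w^2 - 4*w - 5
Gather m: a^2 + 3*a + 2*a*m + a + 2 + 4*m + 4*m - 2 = a^2 + 4*a + m*(2*a + 8)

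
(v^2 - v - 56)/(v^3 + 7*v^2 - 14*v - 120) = (v^2 - v - 56)/(v^3 + 7*v^2 - 14*v - 120)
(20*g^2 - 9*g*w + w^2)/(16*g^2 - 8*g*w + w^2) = (-5*g + w)/(-4*g + w)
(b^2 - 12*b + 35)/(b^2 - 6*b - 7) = (b - 5)/(b + 1)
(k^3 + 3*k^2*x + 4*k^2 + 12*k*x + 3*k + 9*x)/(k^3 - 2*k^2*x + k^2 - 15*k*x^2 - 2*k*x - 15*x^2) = (-k - 3)/(-k + 5*x)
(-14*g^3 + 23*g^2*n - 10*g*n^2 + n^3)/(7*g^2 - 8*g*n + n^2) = -2*g + n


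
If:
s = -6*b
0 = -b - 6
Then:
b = -6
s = 36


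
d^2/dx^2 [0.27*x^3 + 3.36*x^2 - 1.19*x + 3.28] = 1.62*x + 6.72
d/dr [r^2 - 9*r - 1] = 2*r - 9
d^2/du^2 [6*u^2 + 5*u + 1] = 12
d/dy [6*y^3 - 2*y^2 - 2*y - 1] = 18*y^2 - 4*y - 2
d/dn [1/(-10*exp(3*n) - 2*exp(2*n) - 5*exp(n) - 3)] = (30*exp(2*n) + 4*exp(n) + 5)*exp(n)/(10*exp(3*n) + 2*exp(2*n) + 5*exp(n) + 3)^2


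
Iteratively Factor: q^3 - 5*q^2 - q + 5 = (q + 1)*(q^2 - 6*q + 5) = (q - 1)*(q + 1)*(q - 5)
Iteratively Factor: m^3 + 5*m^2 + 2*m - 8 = (m + 2)*(m^2 + 3*m - 4) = (m + 2)*(m + 4)*(m - 1)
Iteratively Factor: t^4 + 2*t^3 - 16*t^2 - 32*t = (t - 4)*(t^3 + 6*t^2 + 8*t) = (t - 4)*(t + 4)*(t^2 + 2*t) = (t - 4)*(t + 2)*(t + 4)*(t)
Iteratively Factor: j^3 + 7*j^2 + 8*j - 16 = (j + 4)*(j^2 + 3*j - 4) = (j - 1)*(j + 4)*(j + 4)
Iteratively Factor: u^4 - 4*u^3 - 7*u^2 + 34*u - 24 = (u - 4)*(u^3 - 7*u + 6) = (u - 4)*(u - 2)*(u^2 + 2*u - 3) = (u - 4)*(u - 2)*(u - 1)*(u + 3)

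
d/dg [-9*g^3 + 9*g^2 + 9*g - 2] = -27*g^2 + 18*g + 9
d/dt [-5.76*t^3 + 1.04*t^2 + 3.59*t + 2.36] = -17.28*t^2 + 2.08*t + 3.59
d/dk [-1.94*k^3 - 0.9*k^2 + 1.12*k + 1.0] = -5.82*k^2 - 1.8*k + 1.12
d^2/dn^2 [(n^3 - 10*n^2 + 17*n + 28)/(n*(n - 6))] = 14*(-n^3 + 12*n^2 - 72*n + 144)/(n^3*(n^3 - 18*n^2 + 108*n - 216))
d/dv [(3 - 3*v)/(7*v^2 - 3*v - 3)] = 3*(7*v^2 - 14*v + 6)/(49*v^4 - 42*v^3 - 33*v^2 + 18*v + 9)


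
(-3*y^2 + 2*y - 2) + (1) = -3*y^2 + 2*y - 1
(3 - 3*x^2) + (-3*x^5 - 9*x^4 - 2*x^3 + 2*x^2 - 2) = -3*x^5 - 9*x^4 - 2*x^3 - x^2 + 1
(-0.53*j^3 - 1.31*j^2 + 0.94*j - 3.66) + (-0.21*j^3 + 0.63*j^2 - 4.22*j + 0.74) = -0.74*j^3 - 0.68*j^2 - 3.28*j - 2.92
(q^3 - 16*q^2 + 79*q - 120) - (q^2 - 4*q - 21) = q^3 - 17*q^2 + 83*q - 99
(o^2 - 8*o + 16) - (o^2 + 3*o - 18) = 34 - 11*o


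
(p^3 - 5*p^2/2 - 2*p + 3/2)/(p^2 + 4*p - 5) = (2*p^3 - 5*p^2 - 4*p + 3)/(2*(p^2 + 4*p - 5))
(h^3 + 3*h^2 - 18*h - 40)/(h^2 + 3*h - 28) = (h^2 + 7*h + 10)/(h + 7)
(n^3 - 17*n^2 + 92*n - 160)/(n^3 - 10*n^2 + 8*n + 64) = (n - 5)/(n + 2)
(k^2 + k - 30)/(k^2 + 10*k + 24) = (k - 5)/(k + 4)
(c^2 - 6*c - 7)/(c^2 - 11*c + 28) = (c + 1)/(c - 4)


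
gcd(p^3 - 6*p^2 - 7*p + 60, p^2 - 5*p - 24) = p + 3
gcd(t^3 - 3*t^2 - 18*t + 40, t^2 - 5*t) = t - 5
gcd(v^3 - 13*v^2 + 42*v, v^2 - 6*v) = v^2 - 6*v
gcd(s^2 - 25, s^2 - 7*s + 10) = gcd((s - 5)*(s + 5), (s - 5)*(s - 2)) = s - 5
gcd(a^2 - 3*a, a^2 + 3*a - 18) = a - 3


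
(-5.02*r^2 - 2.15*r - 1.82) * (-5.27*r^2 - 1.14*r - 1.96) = 26.4554*r^4 + 17.0533*r^3 + 21.8816*r^2 + 6.2888*r + 3.5672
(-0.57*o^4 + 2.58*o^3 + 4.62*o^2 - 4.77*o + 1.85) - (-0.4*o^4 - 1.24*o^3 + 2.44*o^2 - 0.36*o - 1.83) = -0.17*o^4 + 3.82*o^3 + 2.18*o^2 - 4.41*o + 3.68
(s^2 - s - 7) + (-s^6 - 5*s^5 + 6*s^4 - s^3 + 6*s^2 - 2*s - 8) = -s^6 - 5*s^5 + 6*s^4 - s^3 + 7*s^2 - 3*s - 15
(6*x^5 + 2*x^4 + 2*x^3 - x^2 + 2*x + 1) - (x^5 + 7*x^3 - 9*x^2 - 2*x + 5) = 5*x^5 + 2*x^4 - 5*x^3 + 8*x^2 + 4*x - 4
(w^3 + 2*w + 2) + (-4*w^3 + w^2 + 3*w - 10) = -3*w^3 + w^2 + 5*w - 8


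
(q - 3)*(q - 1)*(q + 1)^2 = q^4 - 2*q^3 - 4*q^2 + 2*q + 3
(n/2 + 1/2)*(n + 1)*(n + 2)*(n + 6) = n^4/2 + 5*n^3 + 29*n^2/2 + 16*n + 6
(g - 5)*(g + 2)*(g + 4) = g^3 + g^2 - 22*g - 40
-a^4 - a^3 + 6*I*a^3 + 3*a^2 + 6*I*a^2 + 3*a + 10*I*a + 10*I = (a - 5*I)*(a - 2*I)*(-I*a + 1)*(-I*a - I)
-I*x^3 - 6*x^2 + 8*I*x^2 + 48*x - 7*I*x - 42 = (x - 7)*(x - 6*I)*(-I*x + I)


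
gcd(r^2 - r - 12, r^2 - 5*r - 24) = r + 3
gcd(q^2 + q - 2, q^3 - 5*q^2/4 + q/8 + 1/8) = q - 1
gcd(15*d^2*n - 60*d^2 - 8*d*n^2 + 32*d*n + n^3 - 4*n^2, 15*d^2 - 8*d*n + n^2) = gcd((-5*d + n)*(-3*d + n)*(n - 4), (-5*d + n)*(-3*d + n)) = 15*d^2 - 8*d*n + n^2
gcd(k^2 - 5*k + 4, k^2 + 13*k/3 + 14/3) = 1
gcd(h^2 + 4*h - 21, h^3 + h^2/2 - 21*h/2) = h - 3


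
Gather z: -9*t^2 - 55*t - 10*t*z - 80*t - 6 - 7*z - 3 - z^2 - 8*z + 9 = -9*t^2 - 135*t - z^2 + z*(-10*t - 15)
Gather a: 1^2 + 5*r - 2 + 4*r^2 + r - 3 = 4*r^2 + 6*r - 4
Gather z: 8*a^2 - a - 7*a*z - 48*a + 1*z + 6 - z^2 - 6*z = 8*a^2 - 49*a - z^2 + z*(-7*a - 5) + 6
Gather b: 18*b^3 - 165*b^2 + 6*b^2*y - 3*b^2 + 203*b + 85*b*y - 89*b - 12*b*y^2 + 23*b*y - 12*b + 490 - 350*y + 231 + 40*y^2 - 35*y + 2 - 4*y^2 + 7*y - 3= 18*b^3 + b^2*(6*y - 168) + b*(-12*y^2 + 108*y + 102) + 36*y^2 - 378*y + 720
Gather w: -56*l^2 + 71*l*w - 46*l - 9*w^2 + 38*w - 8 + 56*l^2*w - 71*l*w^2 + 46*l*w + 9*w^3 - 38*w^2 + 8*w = -56*l^2 - 46*l + 9*w^3 + w^2*(-71*l - 47) + w*(56*l^2 + 117*l + 46) - 8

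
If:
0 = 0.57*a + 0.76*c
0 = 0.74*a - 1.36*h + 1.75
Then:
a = 1.83783783783784*h - 2.36486486486486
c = 1.77364864864865 - 1.37837837837838*h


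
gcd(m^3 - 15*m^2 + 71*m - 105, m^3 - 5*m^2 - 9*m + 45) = m^2 - 8*m + 15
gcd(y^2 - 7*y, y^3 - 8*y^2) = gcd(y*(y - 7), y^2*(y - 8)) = y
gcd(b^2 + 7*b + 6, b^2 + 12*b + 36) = b + 6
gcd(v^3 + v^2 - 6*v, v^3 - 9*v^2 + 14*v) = v^2 - 2*v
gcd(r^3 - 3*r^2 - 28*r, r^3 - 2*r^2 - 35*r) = r^2 - 7*r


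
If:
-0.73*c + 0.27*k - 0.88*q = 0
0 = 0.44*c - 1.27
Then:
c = 2.89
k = 3.25925925925926*q + 7.80387205387205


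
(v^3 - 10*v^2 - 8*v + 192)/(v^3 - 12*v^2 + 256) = (v - 6)/(v - 8)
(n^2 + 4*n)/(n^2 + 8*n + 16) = n/(n + 4)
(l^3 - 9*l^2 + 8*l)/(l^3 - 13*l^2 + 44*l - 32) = l/(l - 4)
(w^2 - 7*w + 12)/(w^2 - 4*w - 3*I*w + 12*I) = (w - 3)/(w - 3*I)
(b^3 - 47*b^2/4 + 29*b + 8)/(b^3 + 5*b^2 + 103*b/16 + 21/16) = 4*(b^2 - 12*b + 32)/(4*b^2 + 19*b + 21)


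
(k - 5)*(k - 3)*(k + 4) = k^3 - 4*k^2 - 17*k + 60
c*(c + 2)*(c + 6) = c^3 + 8*c^2 + 12*c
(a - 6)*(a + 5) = a^2 - a - 30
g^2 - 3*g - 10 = (g - 5)*(g + 2)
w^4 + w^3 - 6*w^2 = w^2*(w - 2)*(w + 3)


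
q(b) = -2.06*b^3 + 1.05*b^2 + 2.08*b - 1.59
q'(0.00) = 2.08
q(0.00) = -1.59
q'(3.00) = -47.24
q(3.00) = -41.52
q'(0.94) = -1.41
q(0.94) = -0.42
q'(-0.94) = -5.35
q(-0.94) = -0.91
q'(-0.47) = -0.27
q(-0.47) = -2.12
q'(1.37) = -6.64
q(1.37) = -2.07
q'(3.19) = -54.11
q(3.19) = -51.14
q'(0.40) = 1.93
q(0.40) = -0.72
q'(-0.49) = -0.43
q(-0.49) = -2.11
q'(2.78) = -39.84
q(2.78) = -31.95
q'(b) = -6.18*b^2 + 2.1*b + 2.08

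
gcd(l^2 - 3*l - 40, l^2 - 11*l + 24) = l - 8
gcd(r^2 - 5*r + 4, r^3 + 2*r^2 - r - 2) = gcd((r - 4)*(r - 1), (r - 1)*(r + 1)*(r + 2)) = r - 1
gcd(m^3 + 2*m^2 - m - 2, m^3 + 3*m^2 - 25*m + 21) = m - 1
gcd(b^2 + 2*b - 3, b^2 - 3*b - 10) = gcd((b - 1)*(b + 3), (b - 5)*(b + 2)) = 1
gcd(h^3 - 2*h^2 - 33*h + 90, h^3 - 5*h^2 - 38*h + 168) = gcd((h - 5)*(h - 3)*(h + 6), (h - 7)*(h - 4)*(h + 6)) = h + 6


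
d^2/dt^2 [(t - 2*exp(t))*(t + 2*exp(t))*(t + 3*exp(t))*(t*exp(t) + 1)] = t^4*exp(t) + 12*t^3*exp(2*t) + 8*t^3*exp(t) - 36*t^2*exp(3*t) + 36*t^2*exp(2*t) + 15*t^2*exp(t) - 192*t*exp(4*t) - 48*t*exp(3*t) + 2*t*exp(2*t) + 12*t*exp(t) + 6*t - 96*exp(4*t) - 116*exp(3*t) - 16*exp(2*t) + 6*exp(t)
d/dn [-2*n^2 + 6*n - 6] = 6 - 4*n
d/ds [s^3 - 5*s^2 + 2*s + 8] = 3*s^2 - 10*s + 2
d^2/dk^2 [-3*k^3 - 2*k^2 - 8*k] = -18*k - 4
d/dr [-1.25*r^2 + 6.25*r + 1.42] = 6.25 - 2.5*r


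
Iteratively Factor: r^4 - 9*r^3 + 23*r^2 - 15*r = (r - 3)*(r^3 - 6*r^2 + 5*r) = (r - 3)*(r - 1)*(r^2 - 5*r) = r*(r - 3)*(r - 1)*(r - 5)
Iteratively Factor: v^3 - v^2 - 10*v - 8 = (v - 4)*(v^2 + 3*v + 2) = (v - 4)*(v + 2)*(v + 1)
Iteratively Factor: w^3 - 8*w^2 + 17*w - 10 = (w - 5)*(w^2 - 3*w + 2) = (w - 5)*(w - 2)*(w - 1)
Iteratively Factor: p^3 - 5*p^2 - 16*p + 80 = (p - 4)*(p^2 - p - 20) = (p - 5)*(p - 4)*(p + 4)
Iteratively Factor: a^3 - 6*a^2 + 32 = (a - 4)*(a^2 - 2*a - 8) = (a - 4)*(a + 2)*(a - 4)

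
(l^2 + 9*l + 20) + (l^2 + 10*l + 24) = 2*l^2 + 19*l + 44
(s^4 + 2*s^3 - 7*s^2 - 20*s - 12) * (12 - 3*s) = -3*s^5 + 6*s^4 + 45*s^3 - 24*s^2 - 204*s - 144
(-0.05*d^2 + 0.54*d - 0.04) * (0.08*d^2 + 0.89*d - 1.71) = -0.004*d^4 - 0.0013*d^3 + 0.5629*d^2 - 0.959*d + 0.0684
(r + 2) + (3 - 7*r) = 5 - 6*r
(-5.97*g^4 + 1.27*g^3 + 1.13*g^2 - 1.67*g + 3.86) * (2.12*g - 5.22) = -12.6564*g^5 + 33.8558*g^4 - 4.2338*g^3 - 9.439*g^2 + 16.9006*g - 20.1492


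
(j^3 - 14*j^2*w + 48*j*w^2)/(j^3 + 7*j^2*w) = (j^2 - 14*j*w + 48*w^2)/(j*(j + 7*w))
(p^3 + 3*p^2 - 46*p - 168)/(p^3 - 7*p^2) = 1 + 10/p + 24/p^2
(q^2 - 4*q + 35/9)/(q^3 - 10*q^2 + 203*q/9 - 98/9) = (3*q - 5)/(3*q^2 - 23*q + 14)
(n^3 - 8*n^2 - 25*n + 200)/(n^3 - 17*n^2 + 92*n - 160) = (n + 5)/(n - 4)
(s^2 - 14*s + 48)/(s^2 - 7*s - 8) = (s - 6)/(s + 1)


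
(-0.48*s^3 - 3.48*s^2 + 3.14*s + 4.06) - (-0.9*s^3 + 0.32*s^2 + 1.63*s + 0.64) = 0.42*s^3 - 3.8*s^2 + 1.51*s + 3.42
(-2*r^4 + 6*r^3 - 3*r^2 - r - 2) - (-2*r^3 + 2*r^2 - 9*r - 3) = -2*r^4 + 8*r^3 - 5*r^2 + 8*r + 1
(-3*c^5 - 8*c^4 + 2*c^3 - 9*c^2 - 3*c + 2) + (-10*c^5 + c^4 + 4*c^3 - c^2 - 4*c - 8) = -13*c^5 - 7*c^4 + 6*c^3 - 10*c^2 - 7*c - 6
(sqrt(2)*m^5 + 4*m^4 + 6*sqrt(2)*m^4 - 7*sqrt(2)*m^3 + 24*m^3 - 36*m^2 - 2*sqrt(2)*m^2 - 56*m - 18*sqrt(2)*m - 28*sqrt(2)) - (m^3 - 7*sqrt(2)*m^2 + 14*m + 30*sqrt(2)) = sqrt(2)*m^5 + 4*m^4 + 6*sqrt(2)*m^4 - 7*sqrt(2)*m^3 + 23*m^3 - 36*m^2 + 5*sqrt(2)*m^2 - 70*m - 18*sqrt(2)*m - 58*sqrt(2)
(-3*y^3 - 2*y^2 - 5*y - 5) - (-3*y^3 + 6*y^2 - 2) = -8*y^2 - 5*y - 3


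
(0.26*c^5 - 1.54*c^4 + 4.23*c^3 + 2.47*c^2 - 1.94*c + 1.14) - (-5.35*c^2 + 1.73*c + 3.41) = 0.26*c^5 - 1.54*c^4 + 4.23*c^3 + 7.82*c^2 - 3.67*c - 2.27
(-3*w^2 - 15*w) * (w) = -3*w^3 - 15*w^2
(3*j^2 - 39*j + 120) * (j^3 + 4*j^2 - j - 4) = 3*j^5 - 27*j^4 - 39*j^3 + 507*j^2 + 36*j - 480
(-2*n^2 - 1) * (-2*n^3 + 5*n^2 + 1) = 4*n^5 - 10*n^4 + 2*n^3 - 7*n^2 - 1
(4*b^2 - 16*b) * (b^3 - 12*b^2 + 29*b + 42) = 4*b^5 - 64*b^4 + 308*b^3 - 296*b^2 - 672*b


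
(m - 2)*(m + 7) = m^2 + 5*m - 14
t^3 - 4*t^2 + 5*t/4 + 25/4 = (t - 5/2)^2*(t + 1)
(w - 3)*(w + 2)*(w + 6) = w^3 + 5*w^2 - 12*w - 36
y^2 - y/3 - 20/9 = (y - 5/3)*(y + 4/3)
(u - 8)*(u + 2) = u^2 - 6*u - 16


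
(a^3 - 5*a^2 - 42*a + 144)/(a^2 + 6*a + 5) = (a^3 - 5*a^2 - 42*a + 144)/(a^2 + 6*a + 5)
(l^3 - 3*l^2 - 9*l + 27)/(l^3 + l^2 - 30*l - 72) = (l^2 - 6*l + 9)/(l^2 - 2*l - 24)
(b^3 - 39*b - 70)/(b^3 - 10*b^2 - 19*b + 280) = (b + 2)/(b - 8)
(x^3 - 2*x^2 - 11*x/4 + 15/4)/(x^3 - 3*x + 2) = (x^2 - x - 15/4)/(x^2 + x - 2)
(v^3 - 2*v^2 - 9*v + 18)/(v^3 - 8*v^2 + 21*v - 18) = (v + 3)/(v - 3)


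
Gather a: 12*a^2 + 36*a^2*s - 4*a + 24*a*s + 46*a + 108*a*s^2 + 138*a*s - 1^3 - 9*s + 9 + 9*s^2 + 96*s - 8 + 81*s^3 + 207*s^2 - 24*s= a^2*(36*s + 12) + a*(108*s^2 + 162*s + 42) + 81*s^3 + 216*s^2 + 63*s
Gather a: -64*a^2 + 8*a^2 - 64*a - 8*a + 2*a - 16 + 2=-56*a^2 - 70*a - 14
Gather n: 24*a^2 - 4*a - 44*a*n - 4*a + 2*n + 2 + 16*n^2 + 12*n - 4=24*a^2 - 8*a + 16*n^2 + n*(14 - 44*a) - 2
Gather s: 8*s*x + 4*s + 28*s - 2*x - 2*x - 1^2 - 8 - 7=s*(8*x + 32) - 4*x - 16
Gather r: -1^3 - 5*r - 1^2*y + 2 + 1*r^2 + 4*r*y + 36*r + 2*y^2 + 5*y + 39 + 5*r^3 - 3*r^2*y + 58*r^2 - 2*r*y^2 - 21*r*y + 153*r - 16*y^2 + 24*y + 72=5*r^3 + r^2*(59 - 3*y) + r*(-2*y^2 - 17*y + 184) - 14*y^2 + 28*y + 112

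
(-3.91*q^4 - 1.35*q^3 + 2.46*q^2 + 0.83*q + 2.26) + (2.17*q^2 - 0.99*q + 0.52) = -3.91*q^4 - 1.35*q^3 + 4.63*q^2 - 0.16*q + 2.78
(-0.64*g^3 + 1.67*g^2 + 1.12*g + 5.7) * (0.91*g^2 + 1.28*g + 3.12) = -0.5824*g^5 + 0.7005*g^4 + 1.16*g^3 + 11.831*g^2 + 10.7904*g + 17.784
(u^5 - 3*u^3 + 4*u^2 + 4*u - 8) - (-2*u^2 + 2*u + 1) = u^5 - 3*u^3 + 6*u^2 + 2*u - 9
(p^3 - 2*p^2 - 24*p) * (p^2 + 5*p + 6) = p^5 + 3*p^4 - 28*p^3 - 132*p^2 - 144*p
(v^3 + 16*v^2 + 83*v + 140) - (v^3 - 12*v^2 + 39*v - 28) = 28*v^2 + 44*v + 168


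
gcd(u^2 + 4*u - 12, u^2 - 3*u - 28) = 1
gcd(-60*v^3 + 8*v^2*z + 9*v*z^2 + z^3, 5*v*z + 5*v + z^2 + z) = 5*v + z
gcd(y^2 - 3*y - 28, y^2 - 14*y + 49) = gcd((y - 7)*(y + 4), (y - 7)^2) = y - 7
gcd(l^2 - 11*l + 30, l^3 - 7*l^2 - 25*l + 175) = l - 5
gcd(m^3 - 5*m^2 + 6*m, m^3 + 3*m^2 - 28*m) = m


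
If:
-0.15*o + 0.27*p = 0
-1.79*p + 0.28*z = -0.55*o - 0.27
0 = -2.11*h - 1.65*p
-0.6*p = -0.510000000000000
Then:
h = -0.66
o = 1.53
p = 0.85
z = 1.46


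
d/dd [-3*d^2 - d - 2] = -6*d - 1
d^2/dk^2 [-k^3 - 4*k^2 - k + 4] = -6*k - 8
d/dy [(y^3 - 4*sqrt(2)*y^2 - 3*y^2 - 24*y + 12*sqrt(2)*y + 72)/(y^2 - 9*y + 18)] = (y^2 - 12*y + 24 + 24*sqrt(2))/(y^2 - 12*y + 36)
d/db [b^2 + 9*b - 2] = 2*b + 9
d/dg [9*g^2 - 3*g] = 18*g - 3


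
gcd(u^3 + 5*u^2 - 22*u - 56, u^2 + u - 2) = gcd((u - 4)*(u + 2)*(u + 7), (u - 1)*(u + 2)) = u + 2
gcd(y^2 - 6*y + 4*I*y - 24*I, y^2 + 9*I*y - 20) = y + 4*I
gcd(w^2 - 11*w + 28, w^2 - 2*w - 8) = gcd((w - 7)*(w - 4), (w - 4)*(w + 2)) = w - 4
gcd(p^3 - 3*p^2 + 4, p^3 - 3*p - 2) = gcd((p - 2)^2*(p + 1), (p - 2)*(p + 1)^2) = p^2 - p - 2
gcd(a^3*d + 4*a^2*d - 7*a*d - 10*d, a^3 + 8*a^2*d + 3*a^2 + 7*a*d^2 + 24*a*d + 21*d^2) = 1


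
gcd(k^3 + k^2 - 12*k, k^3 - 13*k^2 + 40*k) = k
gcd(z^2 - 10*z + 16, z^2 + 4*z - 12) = z - 2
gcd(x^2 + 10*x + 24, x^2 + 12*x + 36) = x + 6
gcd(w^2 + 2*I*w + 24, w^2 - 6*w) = 1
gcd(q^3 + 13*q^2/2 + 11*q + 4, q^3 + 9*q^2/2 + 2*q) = q^2 + 9*q/2 + 2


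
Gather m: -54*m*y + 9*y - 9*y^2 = -54*m*y - 9*y^2 + 9*y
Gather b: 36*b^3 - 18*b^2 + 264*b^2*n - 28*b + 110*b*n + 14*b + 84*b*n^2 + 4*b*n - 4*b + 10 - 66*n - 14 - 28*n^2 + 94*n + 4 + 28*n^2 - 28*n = 36*b^3 + b^2*(264*n - 18) + b*(84*n^2 + 114*n - 18)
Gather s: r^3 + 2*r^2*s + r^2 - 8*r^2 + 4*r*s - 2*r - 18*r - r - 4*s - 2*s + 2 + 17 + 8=r^3 - 7*r^2 - 21*r + s*(2*r^2 + 4*r - 6) + 27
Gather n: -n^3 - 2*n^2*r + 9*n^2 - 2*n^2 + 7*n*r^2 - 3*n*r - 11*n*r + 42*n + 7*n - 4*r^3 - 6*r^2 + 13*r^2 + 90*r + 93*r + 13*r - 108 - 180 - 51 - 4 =-n^3 + n^2*(7 - 2*r) + n*(7*r^2 - 14*r + 49) - 4*r^3 + 7*r^2 + 196*r - 343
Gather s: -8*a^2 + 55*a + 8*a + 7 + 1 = -8*a^2 + 63*a + 8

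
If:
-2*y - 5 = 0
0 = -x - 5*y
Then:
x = 25/2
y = -5/2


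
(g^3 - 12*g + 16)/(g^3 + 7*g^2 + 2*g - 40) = (g - 2)/(g + 5)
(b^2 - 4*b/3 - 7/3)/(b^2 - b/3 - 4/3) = (3*b - 7)/(3*b - 4)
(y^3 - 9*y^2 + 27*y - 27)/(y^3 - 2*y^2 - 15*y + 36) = (y - 3)/(y + 4)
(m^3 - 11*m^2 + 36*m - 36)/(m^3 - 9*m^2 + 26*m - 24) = (m - 6)/(m - 4)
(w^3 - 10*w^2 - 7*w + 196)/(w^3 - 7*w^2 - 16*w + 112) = (w - 7)/(w - 4)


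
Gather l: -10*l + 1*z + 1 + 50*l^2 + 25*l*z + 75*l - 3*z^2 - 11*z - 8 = 50*l^2 + l*(25*z + 65) - 3*z^2 - 10*z - 7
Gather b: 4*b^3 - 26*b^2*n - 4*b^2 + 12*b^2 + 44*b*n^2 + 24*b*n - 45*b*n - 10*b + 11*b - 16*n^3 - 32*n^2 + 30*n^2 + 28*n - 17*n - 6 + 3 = 4*b^3 + b^2*(8 - 26*n) + b*(44*n^2 - 21*n + 1) - 16*n^3 - 2*n^2 + 11*n - 3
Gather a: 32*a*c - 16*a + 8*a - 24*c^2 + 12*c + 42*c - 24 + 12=a*(32*c - 8) - 24*c^2 + 54*c - 12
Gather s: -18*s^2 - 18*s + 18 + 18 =-18*s^2 - 18*s + 36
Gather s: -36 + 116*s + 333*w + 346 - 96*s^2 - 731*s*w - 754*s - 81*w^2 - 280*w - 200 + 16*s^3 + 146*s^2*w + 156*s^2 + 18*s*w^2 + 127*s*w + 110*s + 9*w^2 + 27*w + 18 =16*s^3 + s^2*(146*w + 60) + s*(18*w^2 - 604*w - 528) - 72*w^2 + 80*w + 128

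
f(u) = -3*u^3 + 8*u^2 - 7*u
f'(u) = -9*u^2 + 16*u - 7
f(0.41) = -1.73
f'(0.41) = -1.95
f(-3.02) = 176.73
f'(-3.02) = -137.40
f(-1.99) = 69.25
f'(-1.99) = -74.48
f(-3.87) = 320.79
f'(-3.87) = -203.71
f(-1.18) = 24.33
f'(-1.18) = -38.41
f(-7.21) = 1590.76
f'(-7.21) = -590.22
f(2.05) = -6.58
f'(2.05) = -12.02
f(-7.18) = 1573.12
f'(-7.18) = -585.85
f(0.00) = 0.00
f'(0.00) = -7.00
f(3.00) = -30.00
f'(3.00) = -40.00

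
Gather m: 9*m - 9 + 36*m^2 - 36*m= 36*m^2 - 27*m - 9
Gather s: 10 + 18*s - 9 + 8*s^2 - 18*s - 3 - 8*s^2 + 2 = 0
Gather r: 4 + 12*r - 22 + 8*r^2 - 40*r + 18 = 8*r^2 - 28*r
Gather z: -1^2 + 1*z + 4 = z + 3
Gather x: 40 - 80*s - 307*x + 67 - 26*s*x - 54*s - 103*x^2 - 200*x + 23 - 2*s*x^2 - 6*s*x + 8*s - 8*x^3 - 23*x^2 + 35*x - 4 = -126*s - 8*x^3 + x^2*(-2*s - 126) + x*(-32*s - 472) + 126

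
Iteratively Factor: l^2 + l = (l + 1)*(l)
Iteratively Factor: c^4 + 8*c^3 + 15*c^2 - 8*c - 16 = (c + 1)*(c^3 + 7*c^2 + 8*c - 16) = (c - 1)*(c + 1)*(c^2 + 8*c + 16) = (c - 1)*(c + 1)*(c + 4)*(c + 4)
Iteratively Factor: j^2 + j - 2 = (j + 2)*(j - 1)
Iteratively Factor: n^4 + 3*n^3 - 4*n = (n + 2)*(n^3 + n^2 - 2*n) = n*(n + 2)*(n^2 + n - 2) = n*(n - 1)*(n + 2)*(n + 2)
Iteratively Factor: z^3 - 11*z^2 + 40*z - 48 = (z - 4)*(z^2 - 7*z + 12) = (z - 4)^2*(z - 3)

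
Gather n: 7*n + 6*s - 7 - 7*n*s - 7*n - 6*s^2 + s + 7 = -7*n*s - 6*s^2 + 7*s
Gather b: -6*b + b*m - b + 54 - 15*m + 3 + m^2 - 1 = b*(m - 7) + m^2 - 15*m + 56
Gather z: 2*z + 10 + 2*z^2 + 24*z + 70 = 2*z^2 + 26*z + 80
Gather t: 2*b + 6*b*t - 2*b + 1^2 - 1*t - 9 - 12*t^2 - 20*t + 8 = -12*t^2 + t*(6*b - 21)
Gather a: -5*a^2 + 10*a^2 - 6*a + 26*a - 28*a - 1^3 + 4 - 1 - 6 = 5*a^2 - 8*a - 4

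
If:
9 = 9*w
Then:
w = 1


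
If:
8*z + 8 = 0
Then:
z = -1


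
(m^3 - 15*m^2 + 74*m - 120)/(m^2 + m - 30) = (m^2 - 10*m + 24)/(m + 6)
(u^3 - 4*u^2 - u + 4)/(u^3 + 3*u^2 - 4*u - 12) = (u^3 - 4*u^2 - u + 4)/(u^3 + 3*u^2 - 4*u - 12)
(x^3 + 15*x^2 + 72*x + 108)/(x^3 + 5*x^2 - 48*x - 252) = (x + 3)/(x - 7)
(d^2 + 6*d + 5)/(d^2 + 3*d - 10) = (d + 1)/(d - 2)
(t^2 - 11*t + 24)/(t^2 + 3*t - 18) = (t - 8)/(t + 6)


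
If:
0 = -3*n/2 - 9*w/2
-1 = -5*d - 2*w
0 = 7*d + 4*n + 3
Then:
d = 3/37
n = -33/37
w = 11/37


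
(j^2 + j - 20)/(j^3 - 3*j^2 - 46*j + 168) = (j + 5)/(j^2 + j - 42)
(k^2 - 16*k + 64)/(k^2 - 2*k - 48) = (k - 8)/(k + 6)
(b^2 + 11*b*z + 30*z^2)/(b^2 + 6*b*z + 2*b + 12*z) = (b + 5*z)/(b + 2)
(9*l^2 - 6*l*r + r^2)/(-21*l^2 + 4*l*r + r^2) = (-3*l + r)/(7*l + r)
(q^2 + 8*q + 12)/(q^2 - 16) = (q^2 + 8*q + 12)/(q^2 - 16)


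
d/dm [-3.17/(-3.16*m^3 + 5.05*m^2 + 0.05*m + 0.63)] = (-30.0516*m^2 + 32.017*m + 0.1585)/(-3.16*m^3 + 5.05*m^2 + 0.05*m + 0.63)^2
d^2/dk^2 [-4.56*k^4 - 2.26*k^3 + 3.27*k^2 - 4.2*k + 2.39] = -54.72*k^2 - 13.56*k + 6.54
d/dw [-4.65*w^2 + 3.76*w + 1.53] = 3.76 - 9.3*w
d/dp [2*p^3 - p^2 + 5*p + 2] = 6*p^2 - 2*p + 5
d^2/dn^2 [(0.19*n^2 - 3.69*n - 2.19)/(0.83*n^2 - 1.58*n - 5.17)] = (2.22044604925031e-16*n^4 - 4.58575*n^3 - 4.16029199999999*n^2 - 77.773158*n + 40.712)/(0.571787*n^6 - 3.265386*n^5 - 4.468803*n^4 + 36.735316*n^3 + 27.835797*n^2 - 126.694986*n - 138.188413)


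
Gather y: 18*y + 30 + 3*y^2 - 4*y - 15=3*y^2 + 14*y + 15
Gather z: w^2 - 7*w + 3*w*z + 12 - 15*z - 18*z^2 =w^2 - 7*w - 18*z^2 + z*(3*w - 15) + 12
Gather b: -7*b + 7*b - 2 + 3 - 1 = 0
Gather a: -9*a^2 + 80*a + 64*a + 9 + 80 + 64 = -9*a^2 + 144*a + 153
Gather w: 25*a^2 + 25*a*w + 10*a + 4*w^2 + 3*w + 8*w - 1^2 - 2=25*a^2 + 10*a + 4*w^2 + w*(25*a + 11) - 3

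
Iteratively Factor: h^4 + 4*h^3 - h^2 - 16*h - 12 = (h + 3)*(h^3 + h^2 - 4*h - 4) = (h - 2)*(h + 3)*(h^2 + 3*h + 2) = (h - 2)*(h + 2)*(h + 3)*(h + 1)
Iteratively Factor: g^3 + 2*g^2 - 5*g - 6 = (g + 1)*(g^2 + g - 6) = (g - 2)*(g + 1)*(g + 3)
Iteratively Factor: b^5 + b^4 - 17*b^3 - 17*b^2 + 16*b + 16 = (b + 1)*(b^4 - 17*b^2 + 16) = (b - 4)*(b + 1)*(b^3 + 4*b^2 - b - 4) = (b - 4)*(b - 1)*(b + 1)*(b^2 + 5*b + 4) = (b - 4)*(b - 1)*(b + 1)^2*(b + 4)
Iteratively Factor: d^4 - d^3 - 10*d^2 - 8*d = (d)*(d^3 - d^2 - 10*d - 8) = d*(d - 4)*(d^2 + 3*d + 2) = d*(d - 4)*(d + 2)*(d + 1)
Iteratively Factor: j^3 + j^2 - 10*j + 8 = (j - 2)*(j^2 + 3*j - 4) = (j - 2)*(j - 1)*(j + 4)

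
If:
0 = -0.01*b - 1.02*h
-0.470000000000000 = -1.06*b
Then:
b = 0.44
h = -0.00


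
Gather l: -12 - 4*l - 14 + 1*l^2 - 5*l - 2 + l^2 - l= 2*l^2 - 10*l - 28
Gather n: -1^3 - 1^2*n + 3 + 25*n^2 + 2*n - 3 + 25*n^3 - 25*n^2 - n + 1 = 25*n^3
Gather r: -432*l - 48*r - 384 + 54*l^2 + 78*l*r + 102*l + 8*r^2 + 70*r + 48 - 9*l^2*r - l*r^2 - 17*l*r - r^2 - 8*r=54*l^2 - 330*l + r^2*(7 - l) + r*(-9*l^2 + 61*l + 14) - 336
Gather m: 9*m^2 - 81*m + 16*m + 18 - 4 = 9*m^2 - 65*m + 14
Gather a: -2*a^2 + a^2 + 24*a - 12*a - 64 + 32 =-a^2 + 12*a - 32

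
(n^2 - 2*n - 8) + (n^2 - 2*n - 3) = 2*n^2 - 4*n - 11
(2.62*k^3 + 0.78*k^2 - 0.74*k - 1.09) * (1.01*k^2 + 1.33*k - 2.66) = 2.6462*k^5 + 4.2724*k^4 - 6.6792*k^3 - 4.1599*k^2 + 0.5187*k + 2.8994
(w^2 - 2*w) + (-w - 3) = w^2 - 3*w - 3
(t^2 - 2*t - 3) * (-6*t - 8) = -6*t^3 + 4*t^2 + 34*t + 24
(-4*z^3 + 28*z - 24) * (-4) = 16*z^3 - 112*z + 96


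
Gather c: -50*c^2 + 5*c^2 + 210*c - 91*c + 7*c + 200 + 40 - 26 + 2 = -45*c^2 + 126*c + 216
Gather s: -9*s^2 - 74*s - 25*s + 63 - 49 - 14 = -9*s^2 - 99*s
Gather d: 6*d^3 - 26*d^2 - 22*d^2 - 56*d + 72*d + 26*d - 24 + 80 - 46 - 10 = 6*d^3 - 48*d^2 + 42*d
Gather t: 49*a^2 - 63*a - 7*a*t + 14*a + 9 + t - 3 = 49*a^2 - 49*a + t*(1 - 7*a) + 6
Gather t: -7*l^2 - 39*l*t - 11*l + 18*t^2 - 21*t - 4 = -7*l^2 - 11*l + 18*t^2 + t*(-39*l - 21) - 4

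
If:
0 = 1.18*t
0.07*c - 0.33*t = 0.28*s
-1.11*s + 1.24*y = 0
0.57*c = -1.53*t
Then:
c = 0.00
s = 0.00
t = 0.00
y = 0.00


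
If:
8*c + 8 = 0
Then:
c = -1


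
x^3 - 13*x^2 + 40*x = x*(x - 8)*(x - 5)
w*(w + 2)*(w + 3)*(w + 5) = w^4 + 10*w^3 + 31*w^2 + 30*w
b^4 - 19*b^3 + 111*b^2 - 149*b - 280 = (b - 8)*(b - 7)*(b - 5)*(b + 1)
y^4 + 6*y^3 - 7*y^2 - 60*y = y*(y - 3)*(y + 4)*(y + 5)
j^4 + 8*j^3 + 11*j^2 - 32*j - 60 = (j - 2)*(j + 2)*(j + 3)*(j + 5)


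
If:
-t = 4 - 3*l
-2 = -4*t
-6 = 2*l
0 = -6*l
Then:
No Solution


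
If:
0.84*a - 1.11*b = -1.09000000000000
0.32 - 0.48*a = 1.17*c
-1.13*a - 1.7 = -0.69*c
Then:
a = -1.07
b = 0.17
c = 0.71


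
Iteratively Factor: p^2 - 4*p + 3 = (p - 1)*(p - 3)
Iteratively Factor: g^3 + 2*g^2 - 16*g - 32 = (g - 4)*(g^2 + 6*g + 8) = (g - 4)*(g + 2)*(g + 4)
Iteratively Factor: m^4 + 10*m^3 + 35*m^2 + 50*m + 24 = (m + 3)*(m^3 + 7*m^2 + 14*m + 8) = (m + 1)*(m + 3)*(m^2 + 6*m + 8) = (m + 1)*(m + 3)*(m + 4)*(m + 2)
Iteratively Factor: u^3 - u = (u)*(u^2 - 1) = u*(u + 1)*(u - 1)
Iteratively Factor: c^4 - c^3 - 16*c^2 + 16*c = (c - 4)*(c^3 + 3*c^2 - 4*c) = c*(c - 4)*(c^2 + 3*c - 4) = c*(c - 4)*(c + 4)*(c - 1)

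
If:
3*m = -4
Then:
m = -4/3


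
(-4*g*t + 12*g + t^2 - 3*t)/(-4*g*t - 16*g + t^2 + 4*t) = (t - 3)/(t + 4)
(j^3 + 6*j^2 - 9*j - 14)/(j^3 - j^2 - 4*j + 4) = (j^2 + 8*j + 7)/(j^2 + j - 2)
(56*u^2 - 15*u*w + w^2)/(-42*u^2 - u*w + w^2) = (-8*u + w)/(6*u + w)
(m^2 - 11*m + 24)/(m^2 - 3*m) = (m - 8)/m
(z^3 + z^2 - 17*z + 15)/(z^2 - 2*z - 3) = (z^2 + 4*z - 5)/(z + 1)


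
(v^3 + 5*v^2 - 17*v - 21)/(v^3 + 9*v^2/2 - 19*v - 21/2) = 2*(v + 1)/(2*v + 1)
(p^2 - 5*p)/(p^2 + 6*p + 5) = p*(p - 5)/(p^2 + 6*p + 5)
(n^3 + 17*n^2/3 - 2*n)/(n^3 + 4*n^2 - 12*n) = (n - 1/3)/(n - 2)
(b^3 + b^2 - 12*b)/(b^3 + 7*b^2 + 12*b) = (b - 3)/(b + 3)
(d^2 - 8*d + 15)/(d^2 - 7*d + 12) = (d - 5)/(d - 4)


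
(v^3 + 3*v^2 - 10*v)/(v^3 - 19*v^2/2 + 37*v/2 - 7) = 2*v*(v + 5)/(2*v^2 - 15*v + 7)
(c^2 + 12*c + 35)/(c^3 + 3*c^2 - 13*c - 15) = (c + 7)/(c^2 - 2*c - 3)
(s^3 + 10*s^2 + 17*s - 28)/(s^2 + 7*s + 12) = (s^2 + 6*s - 7)/(s + 3)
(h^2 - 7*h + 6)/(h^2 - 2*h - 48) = (-h^2 + 7*h - 6)/(-h^2 + 2*h + 48)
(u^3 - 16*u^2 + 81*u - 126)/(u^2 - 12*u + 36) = (u^2 - 10*u + 21)/(u - 6)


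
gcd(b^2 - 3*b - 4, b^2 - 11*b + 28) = b - 4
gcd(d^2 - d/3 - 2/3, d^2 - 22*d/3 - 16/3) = d + 2/3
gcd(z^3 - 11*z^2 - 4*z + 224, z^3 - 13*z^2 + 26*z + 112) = z^2 - 15*z + 56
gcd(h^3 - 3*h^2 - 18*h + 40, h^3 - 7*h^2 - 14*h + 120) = h^2 - h - 20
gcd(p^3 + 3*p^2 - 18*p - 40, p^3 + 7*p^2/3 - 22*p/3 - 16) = p + 2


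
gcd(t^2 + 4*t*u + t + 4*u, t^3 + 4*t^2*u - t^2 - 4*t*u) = t + 4*u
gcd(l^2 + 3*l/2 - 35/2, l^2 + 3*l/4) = 1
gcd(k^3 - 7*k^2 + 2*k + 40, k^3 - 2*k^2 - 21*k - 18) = 1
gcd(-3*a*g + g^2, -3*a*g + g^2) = 3*a*g - g^2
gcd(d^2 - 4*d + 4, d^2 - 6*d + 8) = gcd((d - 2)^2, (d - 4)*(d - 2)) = d - 2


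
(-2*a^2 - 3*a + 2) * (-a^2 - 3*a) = 2*a^4 + 9*a^3 + 7*a^2 - 6*a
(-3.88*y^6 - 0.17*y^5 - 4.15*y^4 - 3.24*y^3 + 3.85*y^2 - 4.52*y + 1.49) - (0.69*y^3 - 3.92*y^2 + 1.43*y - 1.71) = -3.88*y^6 - 0.17*y^5 - 4.15*y^4 - 3.93*y^3 + 7.77*y^2 - 5.95*y + 3.2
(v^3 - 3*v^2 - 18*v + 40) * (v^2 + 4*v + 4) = v^5 + v^4 - 26*v^3 - 44*v^2 + 88*v + 160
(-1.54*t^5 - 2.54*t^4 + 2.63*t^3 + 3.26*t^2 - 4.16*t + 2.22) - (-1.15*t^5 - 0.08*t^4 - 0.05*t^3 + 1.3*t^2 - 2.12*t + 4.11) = -0.39*t^5 - 2.46*t^4 + 2.68*t^3 + 1.96*t^2 - 2.04*t - 1.89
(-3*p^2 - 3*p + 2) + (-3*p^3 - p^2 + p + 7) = -3*p^3 - 4*p^2 - 2*p + 9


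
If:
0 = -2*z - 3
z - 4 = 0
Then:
No Solution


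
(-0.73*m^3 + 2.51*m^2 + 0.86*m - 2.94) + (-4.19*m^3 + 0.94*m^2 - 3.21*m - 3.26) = -4.92*m^3 + 3.45*m^2 - 2.35*m - 6.2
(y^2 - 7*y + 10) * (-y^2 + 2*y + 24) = -y^4 + 9*y^3 - 148*y + 240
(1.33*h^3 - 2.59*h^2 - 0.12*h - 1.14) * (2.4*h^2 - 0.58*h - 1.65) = 3.192*h^5 - 6.9874*h^4 - 0.9803*h^3 + 1.6071*h^2 + 0.8592*h + 1.881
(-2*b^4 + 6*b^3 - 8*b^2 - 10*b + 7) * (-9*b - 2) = 18*b^5 - 50*b^4 + 60*b^3 + 106*b^2 - 43*b - 14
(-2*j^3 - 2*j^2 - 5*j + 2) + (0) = -2*j^3 - 2*j^2 - 5*j + 2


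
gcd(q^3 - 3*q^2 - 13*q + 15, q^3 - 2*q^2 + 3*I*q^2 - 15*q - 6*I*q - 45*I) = q^2 - 2*q - 15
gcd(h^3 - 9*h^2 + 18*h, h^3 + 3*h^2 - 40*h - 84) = h - 6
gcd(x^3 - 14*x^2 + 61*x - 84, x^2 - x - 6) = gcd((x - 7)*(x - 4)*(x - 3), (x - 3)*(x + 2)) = x - 3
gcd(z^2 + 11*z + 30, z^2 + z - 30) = z + 6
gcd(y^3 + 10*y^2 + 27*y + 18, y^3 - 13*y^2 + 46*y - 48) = 1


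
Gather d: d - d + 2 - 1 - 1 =0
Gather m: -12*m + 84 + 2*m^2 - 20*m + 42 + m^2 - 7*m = 3*m^2 - 39*m + 126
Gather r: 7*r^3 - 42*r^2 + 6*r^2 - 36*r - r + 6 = 7*r^3 - 36*r^2 - 37*r + 6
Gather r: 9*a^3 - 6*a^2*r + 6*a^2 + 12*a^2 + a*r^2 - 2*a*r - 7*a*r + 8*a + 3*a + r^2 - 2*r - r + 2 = 9*a^3 + 18*a^2 + 11*a + r^2*(a + 1) + r*(-6*a^2 - 9*a - 3) + 2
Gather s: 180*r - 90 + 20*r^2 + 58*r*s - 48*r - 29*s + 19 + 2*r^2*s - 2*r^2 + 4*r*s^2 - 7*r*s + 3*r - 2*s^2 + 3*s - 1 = 18*r^2 + 135*r + s^2*(4*r - 2) + s*(2*r^2 + 51*r - 26) - 72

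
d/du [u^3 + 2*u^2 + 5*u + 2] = 3*u^2 + 4*u + 5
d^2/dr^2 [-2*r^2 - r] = -4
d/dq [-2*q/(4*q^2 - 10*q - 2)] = (2*q^2 + 1)/(4*q^4 - 20*q^3 + 21*q^2 + 10*q + 1)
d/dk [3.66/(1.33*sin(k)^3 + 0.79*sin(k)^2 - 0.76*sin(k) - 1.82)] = (-14.6034*sin(k)^2 - 5.7828*sin(k) + 2.7816)*cos(k)/(1.33*sin(k)^3 + 0.79*sin(k)^2 - 0.76*sin(k) - 1.82)^2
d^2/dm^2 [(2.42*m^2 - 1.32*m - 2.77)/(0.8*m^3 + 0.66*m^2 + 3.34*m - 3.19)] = (3.0976*m^6 - 5.0688*m^5 - 64.2528*m^4 + 58.2956*m^3 - 61.501584*m^2 - 95.726136*m - 52.34176)/(0.512*m^9 + 1.2672*m^8 + 7.45824*m^7 + 4.743816*m^6 + 21.032232*m^5 - 33.222684*m^4 + 19.490128*m^3 - 86.610414*m^2 + 101.964522*m - 32.461759)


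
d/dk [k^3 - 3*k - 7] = 3*k^2 - 3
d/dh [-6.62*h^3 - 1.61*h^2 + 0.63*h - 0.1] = -19.86*h^2 - 3.22*h + 0.63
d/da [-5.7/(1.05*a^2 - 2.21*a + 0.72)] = (11.97*a - 12.597)/(1.05*a^2 - 2.21*a + 0.72)^2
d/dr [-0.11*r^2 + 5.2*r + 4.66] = 5.2 - 0.22*r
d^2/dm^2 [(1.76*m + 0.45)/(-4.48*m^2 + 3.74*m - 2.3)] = (-(1.76*m + 0.45)*(8.96*m - 3.74)*(17.92*m - 7.48) + (47.3088*m - 9.1328)*(4.48*m^2 - 3.74*m + 2.3))/(4.48*m^2 - 3.74*m + 2.3)^3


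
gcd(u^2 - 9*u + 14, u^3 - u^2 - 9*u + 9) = 1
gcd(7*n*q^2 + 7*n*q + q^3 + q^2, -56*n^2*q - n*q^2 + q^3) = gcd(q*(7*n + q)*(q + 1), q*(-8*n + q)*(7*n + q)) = 7*n*q + q^2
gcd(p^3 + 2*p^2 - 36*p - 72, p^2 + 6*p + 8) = p + 2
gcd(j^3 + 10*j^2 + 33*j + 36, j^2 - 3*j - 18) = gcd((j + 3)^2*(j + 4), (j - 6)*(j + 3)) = j + 3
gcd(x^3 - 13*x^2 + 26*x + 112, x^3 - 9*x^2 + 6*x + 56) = x^2 - 5*x - 14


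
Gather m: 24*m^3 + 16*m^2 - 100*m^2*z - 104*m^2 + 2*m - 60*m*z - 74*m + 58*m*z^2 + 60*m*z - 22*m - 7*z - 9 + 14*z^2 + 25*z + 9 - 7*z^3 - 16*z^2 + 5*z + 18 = 24*m^3 + m^2*(-100*z - 88) + m*(58*z^2 - 94) - 7*z^3 - 2*z^2 + 23*z + 18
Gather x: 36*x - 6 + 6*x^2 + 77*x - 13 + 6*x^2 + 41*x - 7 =12*x^2 + 154*x - 26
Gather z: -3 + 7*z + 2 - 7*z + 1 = 0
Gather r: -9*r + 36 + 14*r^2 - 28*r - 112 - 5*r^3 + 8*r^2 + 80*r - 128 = -5*r^3 + 22*r^2 + 43*r - 204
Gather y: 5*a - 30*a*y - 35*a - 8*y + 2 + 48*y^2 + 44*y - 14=-30*a + 48*y^2 + y*(36 - 30*a) - 12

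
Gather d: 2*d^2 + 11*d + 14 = 2*d^2 + 11*d + 14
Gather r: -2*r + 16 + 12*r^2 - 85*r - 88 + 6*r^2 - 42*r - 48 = 18*r^2 - 129*r - 120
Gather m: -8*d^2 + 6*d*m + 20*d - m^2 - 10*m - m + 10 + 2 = -8*d^2 + 20*d - m^2 + m*(6*d - 11) + 12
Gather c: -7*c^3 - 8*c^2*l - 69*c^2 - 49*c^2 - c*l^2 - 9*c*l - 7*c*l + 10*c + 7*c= -7*c^3 + c^2*(-8*l - 118) + c*(-l^2 - 16*l + 17)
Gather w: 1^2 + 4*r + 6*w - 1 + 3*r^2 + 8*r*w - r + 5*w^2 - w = 3*r^2 + 3*r + 5*w^2 + w*(8*r + 5)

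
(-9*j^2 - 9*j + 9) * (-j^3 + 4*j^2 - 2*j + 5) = 9*j^5 - 27*j^4 - 27*j^3 + 9*j^2 - 63*j + 45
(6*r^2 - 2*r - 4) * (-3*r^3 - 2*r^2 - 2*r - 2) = -18*r^5 - 6*r^4 + 4*r^3 + 12*r + 8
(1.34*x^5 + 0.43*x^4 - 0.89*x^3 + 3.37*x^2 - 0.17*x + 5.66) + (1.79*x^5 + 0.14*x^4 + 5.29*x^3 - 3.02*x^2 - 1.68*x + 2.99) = 3.13*x^5 + 0.57*x^4 + 4.4*x^3 + 0.35*x^2 - 1.85*x + 8.65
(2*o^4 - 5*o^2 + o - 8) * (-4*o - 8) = -8*o^5 - 16*o^4 + 20*o^3 + 36*o^2 + 24*o + 64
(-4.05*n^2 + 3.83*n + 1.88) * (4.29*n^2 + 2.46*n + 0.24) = -17.3745*n^4 + 6.4677*n^3 + 16.515*n^2 + 5.544*n + 0.4512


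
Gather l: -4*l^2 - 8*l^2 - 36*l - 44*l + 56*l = -12*l^2 - 24*l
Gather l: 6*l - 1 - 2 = 6*l - 3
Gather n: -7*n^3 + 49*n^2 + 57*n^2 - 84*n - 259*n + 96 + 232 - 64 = -7*n^3 + 106*n^2 - 343*n + 264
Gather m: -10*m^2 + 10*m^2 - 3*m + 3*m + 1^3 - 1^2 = 0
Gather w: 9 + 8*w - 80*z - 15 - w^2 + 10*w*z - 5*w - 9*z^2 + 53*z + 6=-w^2 + w*(10*z + 3) - 9*z^2 - 27*z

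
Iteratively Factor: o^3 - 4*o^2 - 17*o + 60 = (o - 3)*(o^2 - o - 20) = (o - 5)*(o - 3)*(o + 4)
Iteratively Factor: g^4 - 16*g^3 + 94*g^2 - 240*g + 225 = (g - 5)*(g^3 - 11*g^2 + 39*g - 45) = (g - 5)*(g - 3)*(g^2 - 8*g + 15) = (g - 5)*(g - 3)^2*(g - 5)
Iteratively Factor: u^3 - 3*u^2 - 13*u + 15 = (u - 5)*(u^2 + 2*u - 3) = (u - 5)*(u - 1)*(u + 3)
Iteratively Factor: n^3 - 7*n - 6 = (n + 2)*(n^2 - 2*n - 3) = (n - 3)*(n + 2)*(n + 1)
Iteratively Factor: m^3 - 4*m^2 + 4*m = (m - 2)*(m^2 - 2*m) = m*(m - 2)*(m - 2)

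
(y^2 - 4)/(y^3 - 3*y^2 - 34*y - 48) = (y - 2)/(y^2 - 5*y - 24)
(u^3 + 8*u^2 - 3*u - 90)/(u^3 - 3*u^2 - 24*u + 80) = (u^2 + 3*u - 18)/(u^2 - 8*u + 16)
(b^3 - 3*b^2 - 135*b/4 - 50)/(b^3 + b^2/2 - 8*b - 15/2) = (b^2 - 11*b/2 - 20)/(b^2 - 2*b - 3)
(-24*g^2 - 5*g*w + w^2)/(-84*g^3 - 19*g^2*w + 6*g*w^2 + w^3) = (-8*g + w)/(-28*g^2 + 3*g*w + w^2)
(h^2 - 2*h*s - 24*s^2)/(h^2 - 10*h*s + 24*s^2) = (-h - 4*s)/(-h + 4*s)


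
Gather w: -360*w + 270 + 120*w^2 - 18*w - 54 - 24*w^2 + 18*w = 96*w^2 - 360*w + 216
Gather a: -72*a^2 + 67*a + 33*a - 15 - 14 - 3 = -72*a^2 + 100*a - 32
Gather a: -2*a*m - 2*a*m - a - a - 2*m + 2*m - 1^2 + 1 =a*(-4*m - 2)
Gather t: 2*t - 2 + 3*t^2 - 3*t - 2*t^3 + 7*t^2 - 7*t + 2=-2*t^3 + 10*t^2 - 8*t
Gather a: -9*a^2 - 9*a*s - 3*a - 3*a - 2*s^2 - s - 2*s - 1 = -9*a^2 + a*(-9*s - 6) - 2*s^2 - 3*s - 1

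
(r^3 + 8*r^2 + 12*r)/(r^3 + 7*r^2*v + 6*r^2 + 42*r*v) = (r + 2)/(r + 7*v)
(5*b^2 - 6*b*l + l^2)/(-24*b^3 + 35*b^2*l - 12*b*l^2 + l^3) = (-5*b + l)/(24*b^2 - 11*b*l + l^2)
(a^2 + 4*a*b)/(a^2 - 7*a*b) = (a + 4*b)/(a - 7*b)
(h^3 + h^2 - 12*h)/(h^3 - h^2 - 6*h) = (h + 4)/(h + 2)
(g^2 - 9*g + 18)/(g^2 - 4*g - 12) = (g - 3)/(g + 2)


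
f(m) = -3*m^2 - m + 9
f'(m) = -6*m - 1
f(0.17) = 8.74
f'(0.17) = -2.02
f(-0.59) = 8.55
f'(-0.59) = 2.54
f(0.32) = 8.37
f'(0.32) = -2.92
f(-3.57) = -25.66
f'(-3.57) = 20.42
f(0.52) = 7.67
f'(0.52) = -4.12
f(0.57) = 7.46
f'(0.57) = -4.42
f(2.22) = -8.01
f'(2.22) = -14.32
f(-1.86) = 0.48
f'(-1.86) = 10.16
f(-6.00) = -93.00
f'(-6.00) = 35.00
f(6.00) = -105.00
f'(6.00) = -37.00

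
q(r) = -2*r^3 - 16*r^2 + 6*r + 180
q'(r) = -6*r^2 - 32*r + 6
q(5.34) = -548.76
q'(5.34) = -335.97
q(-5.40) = -4.03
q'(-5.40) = 3.84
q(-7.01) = 40.64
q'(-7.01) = -64.52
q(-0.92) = 162.49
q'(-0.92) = 30.36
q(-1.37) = 146.89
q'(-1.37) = 38.58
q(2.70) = 40.19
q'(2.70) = -124.14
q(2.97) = 4.29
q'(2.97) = -141.97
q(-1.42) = 144.94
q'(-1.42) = 39.34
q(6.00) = -792.00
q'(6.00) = -402.00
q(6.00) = -792.00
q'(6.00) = -402.00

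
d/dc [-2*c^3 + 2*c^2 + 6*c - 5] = -6*c^2 + 4*c + 6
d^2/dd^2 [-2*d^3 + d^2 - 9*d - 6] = 2 - 12*d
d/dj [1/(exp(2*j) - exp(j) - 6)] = (1 - 2*exp(j))*exp(j)/(-exp(2*j) + exp(j) + 6)^2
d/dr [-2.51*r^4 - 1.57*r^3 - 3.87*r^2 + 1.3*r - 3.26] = -10.04*r^3 - 4.71*r^2 - 7.74*r + 1.3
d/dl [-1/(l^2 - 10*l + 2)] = 2*(l - 5)/(l^2 - 10*l + 2)^2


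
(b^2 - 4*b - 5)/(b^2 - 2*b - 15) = (b + 1)/(b + 3)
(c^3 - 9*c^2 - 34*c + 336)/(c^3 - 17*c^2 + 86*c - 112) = (c + 6)/(c - 2)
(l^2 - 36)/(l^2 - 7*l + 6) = (l + 6)/(l - 1)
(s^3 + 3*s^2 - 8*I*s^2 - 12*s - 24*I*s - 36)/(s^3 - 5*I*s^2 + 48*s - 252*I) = (s^2 + s*(3 - 2*I) - 6*I)/(s^2 + I*s + 42)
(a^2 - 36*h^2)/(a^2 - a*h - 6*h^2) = (-a^2 + 36*h^2)/(-a^2 + a*h + 6*h^2)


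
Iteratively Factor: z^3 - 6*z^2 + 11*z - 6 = (z - 2)*(z^2 - 4*z + 3) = (z - 2)*(z - 1)*(z - 3)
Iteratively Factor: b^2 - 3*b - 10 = (b - 5)*(b + 2)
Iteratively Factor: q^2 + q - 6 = (q - 2)*(q + 3)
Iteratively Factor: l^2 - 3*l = (l)*(l - 3)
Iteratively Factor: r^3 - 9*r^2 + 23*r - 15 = (r - 1)*(r^2 - 8*r + 15) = (r - 5)*(r - 1)*(r - 3)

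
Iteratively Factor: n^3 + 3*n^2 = (n + 3)*(n^2) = n*(n + 3)*(n)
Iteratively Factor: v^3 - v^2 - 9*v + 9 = (v - 3)*(v^2 + 2*v - 3) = (v - 3)*(v + 3)*(v - 1)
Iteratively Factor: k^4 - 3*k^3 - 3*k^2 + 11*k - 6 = (k + 2)*(k^3 - 5*k^2 + 7*k - 3) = (k - 1)*(k + 2)*(k^2 - 4*k + 3) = (k - 1)^2*(k + 2)*(k - 3)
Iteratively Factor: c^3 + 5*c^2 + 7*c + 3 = (c + 3)*(c^2 + 2*c + 1) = (c + 1)*(c + 3)*(c + 1)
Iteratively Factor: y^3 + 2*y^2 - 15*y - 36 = (y + 3)*(y^2 - y - 12) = (y + 3)^2*(y - 4)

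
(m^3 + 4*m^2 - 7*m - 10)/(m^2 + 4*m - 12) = (m^2 + 6*m + 5)/(m + 6)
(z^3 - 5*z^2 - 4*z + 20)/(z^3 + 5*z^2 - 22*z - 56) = (z^2 - 7*z + 10)/(z^2 + 3*z - 28)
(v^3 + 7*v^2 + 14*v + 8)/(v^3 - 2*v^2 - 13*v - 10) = (v + 4)/(v - 5)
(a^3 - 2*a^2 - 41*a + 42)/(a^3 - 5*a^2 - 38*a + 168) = (a - 1)/(a - 4)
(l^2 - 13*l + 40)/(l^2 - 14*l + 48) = (l - 5)/(l - 6)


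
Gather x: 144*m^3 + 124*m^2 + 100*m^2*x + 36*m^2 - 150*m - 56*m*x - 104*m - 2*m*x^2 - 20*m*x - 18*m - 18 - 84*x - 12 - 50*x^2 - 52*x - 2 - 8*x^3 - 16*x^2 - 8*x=144*m^3 + 160*m^2 - 272*m - 8*x^3 + x^2*(-2*m - 66) + x*(100*m^2 - 76*m - 144) - 32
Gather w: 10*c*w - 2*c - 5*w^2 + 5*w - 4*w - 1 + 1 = -2*c - 5*w^2 + w*(10*c + 1)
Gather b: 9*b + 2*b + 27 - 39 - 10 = 11*b - 22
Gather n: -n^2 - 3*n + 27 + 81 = -n^2 - 3*n + 108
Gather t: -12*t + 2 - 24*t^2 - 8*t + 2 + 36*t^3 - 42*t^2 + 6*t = 36*t^3 - 66*t^2 - 14*t + 4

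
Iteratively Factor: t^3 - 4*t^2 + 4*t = (t - 2)*(t^2 - 2*t) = t*(t - 2)*(t - 2)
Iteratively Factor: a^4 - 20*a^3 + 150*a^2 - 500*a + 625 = (a - 5)*(a^3 - 15*a^2 + 75*a - 125) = (a - 5)^2*(a^2 - 10*a + 25) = (a - 5)^3*(a - 5)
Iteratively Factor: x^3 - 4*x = (x - 2)*(x^2 + 2*x) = x*(x - 2)*(x + 2)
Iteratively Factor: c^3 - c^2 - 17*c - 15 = (c + 3)*(c^2 - 4*c - 5) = (c + 1)*(c + 3)*(c - 5)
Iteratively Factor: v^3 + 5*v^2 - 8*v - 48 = (v - 3)*(v^2 + 8*v + 16) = (v - 3)*(v + 4)*(v + 4)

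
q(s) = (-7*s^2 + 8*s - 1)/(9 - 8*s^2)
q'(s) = 16*s*(-7*s^2 + 8*s - 1)/(9 - 8*s^2)^2 + (8 - 14*s)/(9 - 8*s^2) = 2*(32*s^2 - 71*s + 36)/(64*s^4 - 144*s^2 + 81)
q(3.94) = 0.68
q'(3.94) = 0.04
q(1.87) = 0.55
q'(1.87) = 0.08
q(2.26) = 0.59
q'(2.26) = 0.08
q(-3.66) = 1.26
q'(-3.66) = 0.15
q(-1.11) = 21.60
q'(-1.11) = 420.20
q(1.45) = 0.53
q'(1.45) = 0.01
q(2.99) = 0.63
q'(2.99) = 0.06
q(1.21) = 0.58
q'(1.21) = -0.83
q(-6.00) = 1.08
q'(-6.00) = 0.04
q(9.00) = 0.78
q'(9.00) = 0.01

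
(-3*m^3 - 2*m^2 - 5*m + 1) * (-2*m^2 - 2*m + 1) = 6*m^5 + 10*m^4 + 11*m^3 + 6*m^2 - 7*m + 1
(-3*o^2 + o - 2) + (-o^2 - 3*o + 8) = -4*o^2 - 2*o + 6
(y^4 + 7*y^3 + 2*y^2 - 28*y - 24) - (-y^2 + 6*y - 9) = y^4 + 7*y^3 + 3*y^2 - 34*y - 15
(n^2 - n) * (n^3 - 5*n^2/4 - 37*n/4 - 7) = n^5 - 9*n^4/4 - 8*n^3 + 9*n^2/4 + 7*n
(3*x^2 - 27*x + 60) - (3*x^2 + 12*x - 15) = 75 - 39*x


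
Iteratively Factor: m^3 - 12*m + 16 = (m - 2)*(m^2 + 2*m - 8) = (m - 2)*(m + 4)*(m - 2)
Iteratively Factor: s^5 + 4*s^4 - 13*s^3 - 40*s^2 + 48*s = (s - 3)*(s^4 + 7*s^3 + 8*s^2 - 16*s) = (s - 3)*(s + 4)*(s^3 + 3*s^2 - 4*s) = (s - 3)*(s + 4)^2*(s^2 - s) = (s - 3)*(s - 1)*(s + 4)^2*(s)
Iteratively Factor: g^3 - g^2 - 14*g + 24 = (g - 3)*(g^2 + 2*g - 8) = (g - 3)*(g + 4)*(g - 2)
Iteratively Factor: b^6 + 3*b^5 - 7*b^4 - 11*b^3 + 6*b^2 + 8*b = (b - 2)*(b^5 + 5*b^4 + 3*b^3 - 5*b^2 - 4*b) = (b - 2)*(b + 1)*(b^4 + 4*b^3 - b^2 - 4*b) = (b - 2)*(b - 1)*(b + 1)*(b^3 + 5*b^2 + 4*b) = b*(b - 2)*(b - 1)*(b + 1)*(b^2 + 5*b + 4) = b*(b - 2)*(b - 1)*(b + 1)*(b + 4)*(b + 1)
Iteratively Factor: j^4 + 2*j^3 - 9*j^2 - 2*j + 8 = (j - 1)*(j^3 + 3*j^2 - 6*j - 8) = (j - 1)*(j + 4)*(j^2 - j - 2) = (j - 2)*(j - 1)*(j + 4)*(j + 1)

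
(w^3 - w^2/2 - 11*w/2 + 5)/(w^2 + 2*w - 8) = (2*w^2 + 3*w - 5)/(2*(w + 4))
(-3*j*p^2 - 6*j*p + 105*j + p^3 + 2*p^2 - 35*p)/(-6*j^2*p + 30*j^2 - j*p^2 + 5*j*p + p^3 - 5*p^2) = (p + 7)/(2*j + p)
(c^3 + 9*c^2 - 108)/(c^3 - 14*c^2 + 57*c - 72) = (c^2 + 12*c + 36)/(c^2 - 11*c + 24)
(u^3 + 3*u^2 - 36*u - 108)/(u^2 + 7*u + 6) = (u^2 - 3*u - 18)/(u + 1)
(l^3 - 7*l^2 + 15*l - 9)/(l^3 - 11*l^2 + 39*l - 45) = (l - 1)/(l - 5)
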